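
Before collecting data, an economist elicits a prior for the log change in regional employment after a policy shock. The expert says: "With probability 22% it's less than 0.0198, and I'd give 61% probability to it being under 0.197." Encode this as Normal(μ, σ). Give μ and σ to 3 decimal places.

μ = 0.150, σ = 0.169

The p-quantile of Normal(μ,σ) is μ + z_p·σ, with z_{0.22} = -0.7722 and z_{0.61} = 0.2793.
Eliminate σ: μ = (z₂·x₁ − z₁·x₂)/(z₂ − z₁) = (0.2793·0.0198 − (-0.7722)·0.197)/1.052 = 0.150.
Then σ = (x₂ − x₁)/(z₂ − z₁) = (0.197 − 0.0198)/1.052 = 0.169.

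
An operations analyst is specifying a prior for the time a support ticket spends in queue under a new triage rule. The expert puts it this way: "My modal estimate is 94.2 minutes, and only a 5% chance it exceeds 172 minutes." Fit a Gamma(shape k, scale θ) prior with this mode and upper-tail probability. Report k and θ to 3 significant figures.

Gamma(k,θ) with k>1 has mode (k−1)θ, so θ = 94.2/(k−1).
Need P(X < 172) = 0.95 with θ tied to k this way. Start at k = 2, θ = 94.2: P(X<172) ≈ 0.545.
Too low — raise k to concentrate. Iterating converges to k ≈ 8.68.
Then θ = 94.2/(8.68−1) ≈ 12.3.

k ≈ 8.68, θ ≈ 12.3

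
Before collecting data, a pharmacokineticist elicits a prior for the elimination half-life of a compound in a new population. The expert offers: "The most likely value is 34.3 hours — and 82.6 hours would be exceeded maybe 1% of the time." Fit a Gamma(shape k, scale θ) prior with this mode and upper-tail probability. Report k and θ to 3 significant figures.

Gamma(k,θ) with k>1 has mode (k−1)θ, so θ = 34.3/(k−1).
Need P(X < 82.6) = 0.99 with θ tied to k this way. Start at k = 2, θ = 34.3: P(X<82.6) ≈ 0.693.
Too low — raise k to concentrate. Iterating converges to k ≈ 7.13.
Then θ = 34.3/(7.13−1) ≈ 5.6.

k ≈ 7.13, θ ≈ 5.6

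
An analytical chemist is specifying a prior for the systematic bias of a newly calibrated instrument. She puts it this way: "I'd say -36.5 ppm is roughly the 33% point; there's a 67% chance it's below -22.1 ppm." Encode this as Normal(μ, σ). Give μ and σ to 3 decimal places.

The p-quantile of Normal(μ,σ) is μ + z_p·σ, with z_{0.33} = -0.4399 and z_{0.67} = 0.4399.
Eliminate σ: μ = (z₂·x₁ − z₁·x₂)/(z₂ − z₁) = (0.4399·-36.5 − (-0.4399)·-22.1)/0.8798 = -29.300.
Then σ = (x₂ − x₁)/(z₂ − z₁) = (-22.1 − -36.5)/0.8798 = 16.367.

μ = -29.300, σ = 16.367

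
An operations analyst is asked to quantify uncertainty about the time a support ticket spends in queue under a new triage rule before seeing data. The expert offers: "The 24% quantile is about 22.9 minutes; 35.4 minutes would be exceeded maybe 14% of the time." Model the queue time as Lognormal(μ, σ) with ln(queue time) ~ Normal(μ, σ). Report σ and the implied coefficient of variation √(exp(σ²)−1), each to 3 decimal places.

σ ≈ 0.244, CV ≈ 0.247

If T ~ Lognormal(μ,σ) then ln T ~ Normal(μ,σ), so the p-quantile of ln T is μ + z_p·σ.
ln(22.9) = 3.131 and ln(35.4) = 3.567; z_{0.24} = -0.7063, z_{0.86} = 1.08.
σ = (3.567 − 3.131)/(1.08 − (-0.7063)) = 0.244.
μ = 3.131 − (-0.7063)·0.244 = 3.303.
CV = √(exp(σ²)−1) = √(exp(0.0594)−1) = 0.247.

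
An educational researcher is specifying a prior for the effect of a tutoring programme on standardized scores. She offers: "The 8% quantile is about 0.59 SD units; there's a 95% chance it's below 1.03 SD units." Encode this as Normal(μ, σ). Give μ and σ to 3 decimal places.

μ = 0.793, σ = 0.144

The p-quantile of Normal(μ,σ) is μ + z_p·σ, with z_{0.08} = -1.405 and z_{0.95} = 1.645.
Eliminate σ: μ = (z₂·x₁ − z₁·x₂)/(z₂ − z₁) = (1.645·0.59 − (-1.405)·1.03)/3.05 = 0.793.
Then σ = (x₂ − x₁)/(z₂ − z₁) = (1.03 − 0.59)/3.05 = 0.144.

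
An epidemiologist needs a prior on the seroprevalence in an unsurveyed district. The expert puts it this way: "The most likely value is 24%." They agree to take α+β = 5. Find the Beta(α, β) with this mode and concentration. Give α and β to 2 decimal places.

α = 1.72, β = 3.28

For α,β > 1 the Beta mode is (α−1)/(α+β−2). With α+β = 5, the mode is (α−1)/3.
Set (α−1)/3 = 0.24 → α = 1 + 0.24·3 = 1.72.
β = 5 − α = 3.28.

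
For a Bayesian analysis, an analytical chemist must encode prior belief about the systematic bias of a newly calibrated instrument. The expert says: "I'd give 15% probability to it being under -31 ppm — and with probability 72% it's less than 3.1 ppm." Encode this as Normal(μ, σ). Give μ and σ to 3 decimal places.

For Normal(μ,σ), the p-quantile is μ + z_p·σ. Here z_{0.15} = -1.036, z_{0.72} = 0.5828.
So -31 = μ − 1.036σ and 3.1 = μ + 0.5828σ.
Subtracting: σ = (3.1 − -31)/(0.5828 − (-1.036)) = 21.059.
Then μ = -31 − (-1.036)·21.059 = -9.174.

μ = -9.174, σ = 21.059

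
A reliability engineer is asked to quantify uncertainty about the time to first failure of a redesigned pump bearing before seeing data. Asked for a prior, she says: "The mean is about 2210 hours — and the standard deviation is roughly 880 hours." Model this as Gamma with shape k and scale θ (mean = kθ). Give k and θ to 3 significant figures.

k ≈ 6.31, θ ≈ 350

For Gamma(k, scale θ): mean = kθ, variance = kθ², so CV = 1/√k.
CV = SD/mean = 880/2210 = 0.3982, hence k = 1/CV² = 6.31.
Then θ = mean/k = 2210/6.31 = 350.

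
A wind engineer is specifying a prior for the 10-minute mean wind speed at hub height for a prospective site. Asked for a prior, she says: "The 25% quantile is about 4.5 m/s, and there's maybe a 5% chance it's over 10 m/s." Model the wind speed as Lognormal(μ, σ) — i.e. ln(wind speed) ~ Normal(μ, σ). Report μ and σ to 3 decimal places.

μ ≈ 1.736, σ ≈ 0.344

If T ~ Lognormal(μ,σ) then ln T ~ Normal(μ,σ), so the p-quantile of ln T is μ + z_p·σ.
ln(4.5) = 1.504 and ln(10) = 2.303; z_{0.25} = -0.6745, z_{0.95} = 1.645.
σ = (2.303 − 1.504)/(1.645 − (-0.6745)) = 0.344.
μ = 1.504 − (-0.6745)·0.344 = 1.736.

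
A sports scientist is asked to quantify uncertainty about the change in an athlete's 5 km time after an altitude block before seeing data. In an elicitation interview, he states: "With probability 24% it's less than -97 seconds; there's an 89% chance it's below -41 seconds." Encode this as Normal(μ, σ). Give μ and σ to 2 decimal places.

For Normal(μ,σ), the p-quantile is μ + z_p·σ. Here z_{0.24} = -0.7063, z_{0.89} = 1.227.
So -97 = μ − 0.7063σ and -41 = μ + 1.227σ.
Subtracting: σ = (-41 − -97)/(1.227 − (-0.7063)) = 28.97.
Then μ = -97 − (-0.7063)·28.97 = -76.54.

μ = -76.54, σ = 28.97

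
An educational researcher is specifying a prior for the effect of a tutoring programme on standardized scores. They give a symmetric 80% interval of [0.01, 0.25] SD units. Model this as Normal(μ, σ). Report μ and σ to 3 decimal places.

A symmetric 80% interval runs μ ± z·σ with z = 1.282.
Half-width = 0.12, so σ = 0.12/1.282 = 0.094.
μ is the interval midpoint, 0.130.

μ = 0.130, σ = 0.094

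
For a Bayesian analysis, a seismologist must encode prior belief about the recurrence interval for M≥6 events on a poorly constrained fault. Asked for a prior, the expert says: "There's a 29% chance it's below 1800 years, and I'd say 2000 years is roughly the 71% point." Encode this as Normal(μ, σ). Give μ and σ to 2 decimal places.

μ = 1900.00, σ = 180.71

For Normal(μ,σ), the p-quantile is μ + z_p·σ. Here z_{0.29} = -0.5534, z_{0.71} = 0.5534.
So 1800 = μ − 0.5534σ and 2000 = μ + 0.5534σ.
Subtracting: σ = (2000 − 1800)/(0.5534 − (-0.5534)) = 180.71.
Then μ = 1800 − (-0.5534)·180.71 = 1900.00.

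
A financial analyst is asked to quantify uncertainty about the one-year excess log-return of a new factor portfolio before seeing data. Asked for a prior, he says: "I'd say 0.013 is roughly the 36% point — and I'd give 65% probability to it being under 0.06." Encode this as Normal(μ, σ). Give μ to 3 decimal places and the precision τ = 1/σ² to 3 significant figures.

μ = 0.036, τ = 250

The p-quantile of Normal(μ,σ) is μ + z_p·σ, with z_{0.36} = -0.3585 and z_{0.65} = 0.3853.
Eliminate σ: μ = (z₂·x₁ − z₁·x₂)/(z₂ − z₁) = (0.3853·0.013 − (-0.3585)·0.06)/0.7438 = 0.036.
Then σ = (x₂ − x₁)/(z₂ − z₁) = (0.06 − 0.013)/0.7438 = 0.063.
Precision τ = 1/σ² = 1/0.06319² = 250.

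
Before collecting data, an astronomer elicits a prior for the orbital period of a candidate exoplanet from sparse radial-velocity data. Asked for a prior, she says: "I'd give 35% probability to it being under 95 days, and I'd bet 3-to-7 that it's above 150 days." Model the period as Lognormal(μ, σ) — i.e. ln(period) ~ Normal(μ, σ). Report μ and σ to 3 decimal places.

If T ~ Lognormal(μ,σ) then ln T ~ Normal(μ,σ), so the p-quantile of ln T is μ + z_p·σ.
ln(95) = 4.554 and ln(150) = 5.011; z_{0.35} = -0.3853, z_{0.7} = 0.5244.
σ = (5.011 − 4.554)/(0.5244 − (-0.3853)) = 0.502.
μ = 4.554 − (-0.3853)·0.502 = 4.747.

μ ≈ 4.747, σ ≈ 0.502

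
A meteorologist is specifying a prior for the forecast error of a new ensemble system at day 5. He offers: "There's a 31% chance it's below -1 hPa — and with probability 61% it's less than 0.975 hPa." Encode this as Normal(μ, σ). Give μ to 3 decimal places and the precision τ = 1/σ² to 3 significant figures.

For Normal(μ,σ), the p-quantile is μ + z_p·σ. Here z_{0.31} = -0.4959, z_{0.61} = 0.2793.
So -1 = μ − 0.4959σ and 0.975 = μ + 0.2793σ.
Subtracting: σ = (0.975 − -1)/(0.2793 − (-0.4959)) = 2.548.
Then μ = -1 − (-0.4959)·2.548 = 0.263.
Precision τ = 1/σ² = 1/2.548² = 0.154.

μ = 0.263, τ = 0.154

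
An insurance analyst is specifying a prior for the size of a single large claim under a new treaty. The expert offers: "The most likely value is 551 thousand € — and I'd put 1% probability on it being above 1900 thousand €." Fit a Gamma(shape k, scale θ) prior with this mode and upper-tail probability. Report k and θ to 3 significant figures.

Gamma(k,θ) with k>1 has mode (k−1)θ, so θ = 551/(k−1).
Need P(X < 1900) = 0.99 with θ tied to k this way. Start at k = 2, θ = 551: P(X<1900) ≈ 0.859.
Too low — raise k to concentrate. Iterating converges to k ≈ 3.84.
Then θ = 551/(3.84−1) ≈ 194.

k ≈ 3.84, θ ≈ 194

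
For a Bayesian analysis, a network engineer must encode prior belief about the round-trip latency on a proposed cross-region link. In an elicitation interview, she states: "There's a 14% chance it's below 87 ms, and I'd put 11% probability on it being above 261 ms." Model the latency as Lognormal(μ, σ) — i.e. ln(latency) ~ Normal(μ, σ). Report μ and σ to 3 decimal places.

μ ≈ 4.980, σ ≈ 0.476

If T ~ Lognormal(μ,σ) then ln T ~ Normal(μ,σ), so the p-quantile of ln T is μ + z_p·σ.
ln(87) = 4.466 and ln(261) = 5.565; z_{0.14} = -1.08, z_{0.89} = 1.227.
σ = (5.565 − 4.466)/(1.227 − (-1.08)) = 0.476.
μ = 4.466 − (-1.08)·0.476 = 4.980.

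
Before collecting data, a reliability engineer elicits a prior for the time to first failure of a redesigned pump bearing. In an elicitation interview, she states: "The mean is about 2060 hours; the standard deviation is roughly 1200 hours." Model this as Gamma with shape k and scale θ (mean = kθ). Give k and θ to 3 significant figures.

For Gamma(k, scale θ): mean = kθ, variance = kθ², so CV = 1/√k.
CV = SD/mean = 1200/2060 = 0.5825, hence k = 1/CV² = 2.95.
Then θ = mean/k = 2060/2.95 = 699.

k ≈ 2.95, θ ≈ 699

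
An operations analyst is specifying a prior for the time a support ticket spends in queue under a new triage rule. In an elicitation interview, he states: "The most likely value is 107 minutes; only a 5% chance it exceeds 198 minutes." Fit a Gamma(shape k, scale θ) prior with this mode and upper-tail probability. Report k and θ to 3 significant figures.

Gamma(k,θ) with k>1 has mode (k−1)θ, so θ = 107/(k−1).
Need P(X < 198) = 0.95 with θ tied to k this way. Start at k = 2, θ = 107: P(X<198) ≈ 0.552.
Too low — raise k to concentrate. Iterating converges to k ≈ 8.35.
Then θ = 107/(8.35−1) ≈ 14.6.

k ≈ 8.35, θ ≈ 14.6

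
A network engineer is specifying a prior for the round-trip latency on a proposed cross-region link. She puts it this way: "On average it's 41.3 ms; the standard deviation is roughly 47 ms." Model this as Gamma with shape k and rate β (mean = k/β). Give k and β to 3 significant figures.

For Gamma(k, rate β): mean = k/β, variance = k/β², so CV = 1/√k.
CV = SD/mean = 47/41.3 = 1.138, hence k = 1/CV² = 0.772.
Then β = k/mean = 0.772/41.3 = 0.0187.

k ≈ 0.772, β ≈ 0.0187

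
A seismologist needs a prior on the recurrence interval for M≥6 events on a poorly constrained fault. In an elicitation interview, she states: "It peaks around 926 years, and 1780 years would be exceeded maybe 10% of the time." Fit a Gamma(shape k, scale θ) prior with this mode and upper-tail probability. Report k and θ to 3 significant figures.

k ≈ 5.48, θ ≈ 207

Gamma(k,θ) with k>1 has mode (k−1)θ, so θ = 926/(k−1).
Need P(X < 1780) = 0.9 with θ tied to k this way. Start at k = 2, θ = 926: P(X<1780) ≈ 0.573.
Too low — raise k to concentrate. Iterating converges to k ≈ 5.48.
Then θ = 926/(5.48−1) ≈ 207.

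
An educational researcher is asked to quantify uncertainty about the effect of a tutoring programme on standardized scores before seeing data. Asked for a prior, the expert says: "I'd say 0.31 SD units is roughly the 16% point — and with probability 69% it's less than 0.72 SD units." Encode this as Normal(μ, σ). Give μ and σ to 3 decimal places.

μ = 0.584, σ = 0.275

For Normal(μ,σ), the p-quantile is μ + z_p·σ. Here z_{0.16} = -0.9945, z_{0.69} = 0.4959.
So 0.31 = μ − 0.9945σ and 0.72 = μ + 0.4959σ.
Subtracting: σ = (0.72 − 0.31)/(0.4959 − (-0.9945)) = 0.275.
Then μ = 0.31 − (-0.9945)·0.275 = 0.584.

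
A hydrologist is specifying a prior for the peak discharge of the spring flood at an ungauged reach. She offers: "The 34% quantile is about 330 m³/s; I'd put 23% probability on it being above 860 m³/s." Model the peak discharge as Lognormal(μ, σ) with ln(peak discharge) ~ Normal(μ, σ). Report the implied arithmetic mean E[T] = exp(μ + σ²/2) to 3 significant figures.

If T ~ Lognormal(μ,σ) then ln T ~ Normal(μ,σ), so the p-quantile of ln T is μ + z_p·σ.
ln(330) = 5.799 and ln(860) = 6.757; z_{0.34} = -0.4125, z_{0.77} = 0.7388.
σ = (6.757 − 5.799)/(0.7388 − (-0.4125)) = 0.832.
μ = 5.799 − (-0.4125)·0.832 = 6.142.
E[T] = exp(μ + σ²/2) = exp(6.142 + 0.3461) = 657 m³/s.

E[T] ≈ 657 m³/s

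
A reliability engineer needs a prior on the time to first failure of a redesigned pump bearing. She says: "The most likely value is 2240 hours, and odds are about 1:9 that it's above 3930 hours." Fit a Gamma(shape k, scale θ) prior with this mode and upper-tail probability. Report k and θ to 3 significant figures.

Gamma(k,θ) with k>1 has mode (k−1)θ, so θ = 2240/(k−1).
Need P(X < 3930) = 0.9 with θ tied to k this way. Start at k = 2, θ = 2240: P(X<3930) ≈ 0.523.
Too low — raise k to concentrate. Iterating converges to k ≈ 7.01.
Then θ = 2240/(7.01−1) ≈ 373.

k ≈ 7.01, θ ≈ 373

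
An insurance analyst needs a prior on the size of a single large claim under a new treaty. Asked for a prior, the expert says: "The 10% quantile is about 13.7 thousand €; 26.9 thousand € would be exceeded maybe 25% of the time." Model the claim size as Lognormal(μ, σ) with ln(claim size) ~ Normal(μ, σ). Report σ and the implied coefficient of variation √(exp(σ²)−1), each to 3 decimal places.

σ ≈ 0.345, CV ≈ 0.355

If T ~ Lognormal(μ,σ) then ln T ~ Normal(μ,σ), so the p-quantile of ln T is μ + z_p·σ.
ln(13.7) = 2.617 and ln(26.9) = 3.292; z_{0.1} = -1.282, z_{0.75} = 0.6745.
σ = (3.292 − 2.617)/(0.6745 − (-1.282)) = 0.345.
μ = 2.617 − (-1.282)·0.345 = 3.059.
CV = √(exp(σ²)−1) = √(exp(0.1190)−1) = 0.355.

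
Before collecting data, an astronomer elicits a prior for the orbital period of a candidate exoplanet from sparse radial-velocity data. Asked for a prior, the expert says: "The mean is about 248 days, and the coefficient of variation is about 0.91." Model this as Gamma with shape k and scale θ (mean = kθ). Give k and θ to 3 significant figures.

k ≈ 1.21, θ ≈ 205

For Gamma(k, scale θ): mean = kθ, variance = kθ², so CV = 1/√k.
CV = 0.91, hence k = 1/CV² = 1.21.
Then θ = mean/k = 248/1.21 = 205.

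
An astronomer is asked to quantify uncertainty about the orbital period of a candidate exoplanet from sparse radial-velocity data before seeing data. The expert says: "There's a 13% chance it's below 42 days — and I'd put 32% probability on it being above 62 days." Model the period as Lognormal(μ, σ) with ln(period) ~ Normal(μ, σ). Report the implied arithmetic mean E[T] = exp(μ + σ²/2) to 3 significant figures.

If T ~ Lognormal(μ,σ) then ln T ~ Normal(μ,σ), so the p-quantile of ln T is μ + z_p·σ.
ln(42) = 3.738 and ln(62) = 4.127; z_{0.13} = -1.126, z_{0.68} = 0.4677.
σ = (4.127 − 3.738)/(0.4677 − (-1.126)) = 0.244.
μ = 3.738 − (-1.126)·0.244 = 4.013.
E[T] = exp(μ + σ²/2) = exp(4.013 + 0.0298) = 57 days.

E[T] ≈ 57 days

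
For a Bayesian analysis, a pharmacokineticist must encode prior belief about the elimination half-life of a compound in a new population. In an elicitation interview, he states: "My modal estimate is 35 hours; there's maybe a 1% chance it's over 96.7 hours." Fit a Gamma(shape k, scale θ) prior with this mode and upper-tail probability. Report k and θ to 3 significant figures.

Gamma(k,θ) with k>1 has mode (k−1)θ, so θ = 35/(k−1).
Need P(X < 96.7) = 0.99 with θ tied to k this way. Start at k = 2, θ = 35: P(X<96.7) ≈ 0.763.
Too low — raise k to concentrate. Iterating converges to k ≈ 5.44.
Then θ = 35/(5.44−1) ≈ 7.88.

k ≈ 5.44, θ ≈ 7.88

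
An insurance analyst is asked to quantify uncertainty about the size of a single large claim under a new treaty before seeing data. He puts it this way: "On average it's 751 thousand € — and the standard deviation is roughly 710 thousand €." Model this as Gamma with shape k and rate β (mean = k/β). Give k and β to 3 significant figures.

For Gamma(k, rate β): mean = k/β, variance = k/β², so CV = 1/√k.
CV = SD/mean = 710/751 = 0.9454, hence k = 1/CV² = 1.12.
Then β = k/mean = 1.12/751 = 0.00149.

k ≈ 1.12, β ≈ 0.00149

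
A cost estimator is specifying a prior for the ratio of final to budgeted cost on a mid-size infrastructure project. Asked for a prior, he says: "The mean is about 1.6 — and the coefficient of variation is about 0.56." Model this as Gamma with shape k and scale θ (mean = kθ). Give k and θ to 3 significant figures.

For Gamma(k, scale θ): mean = kθ, variance = kθ², so CV = 1/√k.
CV = 0.56, hence k = 1/CV² = 3.19.
Then θ = mean/k = 1.6/3.19 = 0.502.

k ≈ 3.19, θ ≈ 0.502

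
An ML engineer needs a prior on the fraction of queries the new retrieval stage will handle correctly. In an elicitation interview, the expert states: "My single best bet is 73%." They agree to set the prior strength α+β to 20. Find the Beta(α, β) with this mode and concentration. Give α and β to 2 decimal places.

α = 14.14, β = 5.86

For α,β > 1 the Beta mode is (α−1)/(α+β−2). With α+β = 20, the mode is (α−1)/18.
Set (α−1)/18 = 0.73 → α = 1 + 0.73·18 = 14.14.
β = 20 − α = 5.86.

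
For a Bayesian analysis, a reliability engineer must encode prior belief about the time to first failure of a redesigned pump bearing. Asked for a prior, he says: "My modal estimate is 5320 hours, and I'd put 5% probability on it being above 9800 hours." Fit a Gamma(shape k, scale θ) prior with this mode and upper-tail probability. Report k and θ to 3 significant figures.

Gamma(k,θ) with k>1 has mode (k−1)θ, so θ = 5320/(k−1).
Need P(X < 9800) = 0.95 with θ tied to k this way. Start at k = 2, θ = 5320: P(X<9800) ≈ 0.550.
Too low — raise k to concentrate. Iterating converges to k ≈ 8.46.
Then θ = 5320/(8.46−1) ≈ 713.

k ≈ 8.46, θ ≈ 713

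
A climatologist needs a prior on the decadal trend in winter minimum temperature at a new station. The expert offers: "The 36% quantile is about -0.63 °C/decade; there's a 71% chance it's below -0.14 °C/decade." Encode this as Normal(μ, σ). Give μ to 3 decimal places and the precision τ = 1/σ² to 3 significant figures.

μ = -0.437, τ = 3.46

For Normal(μ,σ), the p-quantile is μ + z_p·σ. Here z_{0.36} = -0.3585, z_{0.71} = 0.5534.
So -0.63 = μ − 0.3585σ and -0.14 = μ + 0.5534σ.
Subtracting: σ = (-0.14 − -0.63)/(0.5534 − (-0.3585)) = 0.537.
Then μ = -0.63 − (-0.3585)·0.537 = -0.437.
Precision τ = 1/σ² = 1/0.5374² = 3.46.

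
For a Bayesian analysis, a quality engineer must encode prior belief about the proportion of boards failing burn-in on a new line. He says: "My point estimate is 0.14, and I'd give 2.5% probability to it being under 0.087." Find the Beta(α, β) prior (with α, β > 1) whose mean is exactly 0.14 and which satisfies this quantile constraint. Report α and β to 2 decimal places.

α ≈ 18.92, β ≈ 116.21

With mean 0.14 fixed, write α = 0.14s, β = 0.86s where s = α+β.
Need P(θ < 0.087) = 0.025 under Beta(0.14s, 0.86s). Normal approximation: (q−m)/√(m(1−m)/s) ≈ z_{0.025} = -1.96, so s ≈ 0.14·0.86·(-1.96)²/(0.087−0.14)² = 164.7.
At s = 164.7: P(θ<0.087) ≈ 0.015. Adjusting to match 0.025 gives s ≈ 135.13.
So α = 0.14·135.13 ≈ 18.92, β = 0.86·135.13 ≈ 116.21.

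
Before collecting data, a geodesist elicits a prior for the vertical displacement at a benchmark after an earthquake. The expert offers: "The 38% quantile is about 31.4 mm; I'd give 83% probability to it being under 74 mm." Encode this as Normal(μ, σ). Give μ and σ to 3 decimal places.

μ = 41.731, σ = 33.819

The p-quantile of Normal(μ,σ) is μ + z_p·σ, with z_{0.38} = -0.3055 and z_{0.83} = 0.9542.
Eliminate σ: μ = (z₂·x₁ − z₁·x₂)/(z₂ − z₁) = (0.9542·31.4 − (-0.3055)·74)/1.26 = 41.731.
Then σ = (x₂ − x₁)/(z₂ − z₁) = (74 − 31.4)/1.26 = 33.819.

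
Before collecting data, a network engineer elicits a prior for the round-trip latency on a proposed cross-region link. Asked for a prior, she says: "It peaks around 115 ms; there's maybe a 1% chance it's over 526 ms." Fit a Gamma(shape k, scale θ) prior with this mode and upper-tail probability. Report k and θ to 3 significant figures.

k ≈ 2.74, θ ≈ 66.1

Gamma(k,θ) with k>1 has mode (k−1)θ, so θ = 115/(k−1).
Need P(X < 526) = 0.99 with θ tied to k this way. Start at k = 2, θ = 115: P(X<526) ≈ 0.942.
Too low — raise k to concentrate. Iterating converges to k ≈ 2.74.
Then θ = 115/(2.74−1) ≈ 66.1.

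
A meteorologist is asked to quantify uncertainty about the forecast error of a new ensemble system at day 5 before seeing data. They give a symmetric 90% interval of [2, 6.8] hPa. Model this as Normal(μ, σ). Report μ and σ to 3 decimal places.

A symmetric 90% interval runs μ ± z·σ with z = 1.645.
Half-width = 2.4, so σ = 2.4/1.645 = 1.459.
μ is the interval midpoint, 4.400.

μ = 4.400, σ = 1.459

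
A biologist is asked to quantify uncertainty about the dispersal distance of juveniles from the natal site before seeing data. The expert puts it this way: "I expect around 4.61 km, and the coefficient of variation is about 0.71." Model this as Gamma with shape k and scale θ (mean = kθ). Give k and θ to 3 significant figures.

k ≈ 1.98, θ ≈ 2.32

For Gamma(k, scale θ): mean = kθ, variance = kθ², so CV = 1/√k.
CV = 0.71, hence k = 1/CV² = 1.98.
Then θ = mean/k = 4.61/1.98 = 2.32.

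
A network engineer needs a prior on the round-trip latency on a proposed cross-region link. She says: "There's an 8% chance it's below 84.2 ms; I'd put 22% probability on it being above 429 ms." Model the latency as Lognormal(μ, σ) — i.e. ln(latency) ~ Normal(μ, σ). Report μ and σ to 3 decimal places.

If T ~ Lognormal(μ,σ) then ln T ~ Normal(μ,σ), so the p-quantile of ln T is μ + z_p·σ.
ln(84.2) = 4.433 and ln(429) = 6.061; z_{0.08} = -1.405, z_{0.78} = 0.7722.
σ = (6.061 − 4.433)/(0.7722 − (-1.405)) = 0.748.
μ = 4.433 − (-1.405)·0.748 = 5.484.

μ ≈ 5.484, σ ≈ 0.748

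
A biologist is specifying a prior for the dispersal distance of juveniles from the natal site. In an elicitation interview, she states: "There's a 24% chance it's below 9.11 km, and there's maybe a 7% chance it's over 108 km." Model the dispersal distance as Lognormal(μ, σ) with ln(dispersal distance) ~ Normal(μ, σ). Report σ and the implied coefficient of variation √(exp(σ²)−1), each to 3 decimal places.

If T ~ Lognormal(μ,σ) then ln T ~ Normal(μ,σ), so the p-quantile of ln T is μ + z_p·σ.
ln(9.11) = 2.209 and ln(108) = 4.682; z_{0.24} = -0.7063, z_{0.93} = 1.476.
σ = (4.682 − 2.209)/(1.476 − (-0.7063)) = 1.133.
μ = 2.209 − (-0.7063)·1.133 = 3.010.
CV = √(exp(σ²)−1) = √(exp(1.2842)−1) = 1.616.

σ ≈ 1.133, CV ≈ 1.616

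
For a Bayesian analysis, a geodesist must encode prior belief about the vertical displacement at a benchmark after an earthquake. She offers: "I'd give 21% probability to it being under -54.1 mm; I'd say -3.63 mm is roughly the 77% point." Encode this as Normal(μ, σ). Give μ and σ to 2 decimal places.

For Normal(μ,σ), the p-quantile is μ + z_p·σ. Here z_{0.21} = -0.8064, z_{0.77} = 0.7388.
So -54.1 = μ − 0.8064σ and -3.63 = μ + 0.7388σ.
Subtracting: σ = (-3.63 − -54.1)/(0.7388 − (-0.8064)) = 32.66.
Then μ = -54.1 − (-0.8064)·32.66 = -27.76.

μ = -27.76, σ = 32.66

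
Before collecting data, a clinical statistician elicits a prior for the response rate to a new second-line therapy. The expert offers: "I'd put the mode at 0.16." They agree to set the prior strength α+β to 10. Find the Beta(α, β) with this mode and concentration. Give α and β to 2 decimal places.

α = 2.28, β = 7.72

For α,β > 1 the Beta mode is (α−1)/(α+β−2). With α+β = 10, the mode is (α−1)/8.
Set (α−1)/8 = 0.16 → α = 1 + 0.16·8 = 2.28.
β = 10 − α = 7.72.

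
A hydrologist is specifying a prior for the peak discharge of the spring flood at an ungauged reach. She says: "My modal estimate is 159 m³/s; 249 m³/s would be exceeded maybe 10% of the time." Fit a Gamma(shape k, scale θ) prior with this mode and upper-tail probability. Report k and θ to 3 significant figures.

k ≈ 10.3, θ ≈ 17.1

Gamma(k,θ) with k>1 has mode (k−1)θ, so θ = 159/(k−1).
Need P(X < 249) = 0.9 with θ tied to k this way. Start at k = 2, θ = 159: P(X<249) ≈ 0.464.
Too low — raise k to concentrate. Iterating converges to k ≈ 10.3.
Then θ = 159/(10.3−1) ≈ 17.1.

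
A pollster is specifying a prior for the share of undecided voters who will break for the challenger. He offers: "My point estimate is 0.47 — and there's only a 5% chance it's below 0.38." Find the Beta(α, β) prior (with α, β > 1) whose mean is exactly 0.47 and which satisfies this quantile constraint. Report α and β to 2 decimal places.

α ≈ 38.34, β ≈ 43.23

With mean 0.47 fixed, write α = 0.47s, β = 0.53s where s = α+β.
Need P(θ < 0.38) = 0.05 under Beta(0.47s, 0.53s). Normal approximation: (q−m)/√(m(1−m)/s) ≈ z_{0.05} = -1.64, so s ≈ 0.47·0.53·(-1.64)²/(0.38−0.47)² = 83.2.
At s = 83.2: P(θ<0.38) ≈ 0.048. Adjusting to match 0.05 gives s ≈ 81.56.
So α = 0.47·81.56 ≈ 38.34, β = 0.53·81.56 ≈ 43.23.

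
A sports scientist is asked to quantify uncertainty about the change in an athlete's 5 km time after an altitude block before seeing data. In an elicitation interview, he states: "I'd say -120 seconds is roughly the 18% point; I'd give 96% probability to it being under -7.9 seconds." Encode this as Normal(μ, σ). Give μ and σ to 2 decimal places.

For Normal(μ,σ), the p-quantile is μ + z_p·σ. Here z_{0.18} = -0.9154, z_{0.96} = 1.751.
So -120 = μ − 0.9154σ and -7.9 = μ + 1.751σ.
Subtracting: σ = (-7.9 − -120)/(1.751 − (-0.9154)) = 42.05.
Then μ = -120 − (-0.9154)·42.05 = -81.51.

μ = -81.51, σ = 42.05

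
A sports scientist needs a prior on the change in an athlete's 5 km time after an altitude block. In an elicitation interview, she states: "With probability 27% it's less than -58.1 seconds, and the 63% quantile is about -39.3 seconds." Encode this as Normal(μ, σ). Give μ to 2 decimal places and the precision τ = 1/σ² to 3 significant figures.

μ = -45.90, τ = 0.00252

The p-quantile of Normal(μ,σ) is μ + z_p·σ, with z_{0.27} = -0.6128 and z_{0.63} = 0.3319.
Eliminate σ: μ = (z₂·x₁ − z₁·x₂)/(z₂ − z₁) = (0.3319·-58.1 − (-0.6128)·-39.3)/0.9447 = -45.90.
Then σ = (x₂ − x₁)/(z₂ − z₁) = (-39.3 − -58.1)/0.9447 = 19.90.
Precision τ = 1/σ² = 1/19.9² = 0.00252.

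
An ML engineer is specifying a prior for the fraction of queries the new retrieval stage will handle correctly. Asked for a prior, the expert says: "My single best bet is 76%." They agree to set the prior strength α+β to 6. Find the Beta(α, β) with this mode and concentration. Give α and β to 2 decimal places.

For α,β > 1 the Beta mode is (α−1)/(α+β−2). With α+β = 6, the mode is (α−1)/4.
Set (α−1)/4 = 0.76 → α = 1 + 0.76·4 = 4.04.
β = 6 − α = 1.96.

α = 4.04, β = 1.96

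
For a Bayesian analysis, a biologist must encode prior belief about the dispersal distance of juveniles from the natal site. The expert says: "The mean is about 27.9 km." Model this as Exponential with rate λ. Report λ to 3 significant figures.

Exponential mean = 1/λ, so λ = 1/27.9 = 0.0358.

λ ≈ 0.0358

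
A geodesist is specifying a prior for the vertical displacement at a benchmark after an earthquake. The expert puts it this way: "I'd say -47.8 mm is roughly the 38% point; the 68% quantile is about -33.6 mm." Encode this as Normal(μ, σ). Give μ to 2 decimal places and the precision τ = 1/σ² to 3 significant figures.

For Normal(μ,σ), the p-quantile is μ + z_p·σ. Here z_{0.38} = -0.3055, z_{0.68} = 0.4677.
So -47.8 = μ − 0.3055σ and -33.6 = μ + 0.4677σ.
Subtracting: σ = (-33.6 − -47.8)/(0.4677 − (-0.3055)) = 18.37.
Then μ = -47.8 − (-0.3055)·18.37 = -42.19.
Precision τ = 1/σ² = 1/18.37² = 0.00296.

μ = -42.19, τ = 0.00296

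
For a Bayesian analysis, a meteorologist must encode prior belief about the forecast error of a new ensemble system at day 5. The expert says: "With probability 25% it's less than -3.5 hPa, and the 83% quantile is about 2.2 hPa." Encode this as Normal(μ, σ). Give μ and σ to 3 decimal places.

The p-quantile of Normal(μ,σ) is μ + z_p·σ, with z_{0.25} = -0.6745 and z_{0.83} = 0.9542.
Eliminate σ: μ = (z₂·x₁ − z₁·x₂)/(z₂ − z₁) = (0.9542·-3.5 − (-0.6745)·2.2)/1.629 = -1.139.
Then σ = (x₂ − x₁)/(z₂ − z₁) = (2.2 − -3.5)/1.629 = 3.500.

μ = -1.139, σ = 3.500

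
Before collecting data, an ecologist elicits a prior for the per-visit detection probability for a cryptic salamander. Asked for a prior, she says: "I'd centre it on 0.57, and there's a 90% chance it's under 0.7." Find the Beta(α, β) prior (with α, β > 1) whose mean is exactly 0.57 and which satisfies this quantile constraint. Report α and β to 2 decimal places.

With mean 0.57 fixed, write α = 0.57s, β = 0.43s where s = α+β.
Need P(θ < 0.7) = 0.9 under Beta(0.57s, 0.43s). Normal approximation: (q−m)/√(m(1−m)/s) ≈ z_{0.9} = 1.28, so s ≈ 0.57·0.43·(1.28)²/(0.7−0.57)² = 23.8.
At s = 23.8: P(θ<0.7) ≈ 0.904. Adjusting to match 0.9 gives s ≈ 22.95.
So α = 0.57·22.95 ≈ 13.08, β = 0.43·22.95 ≈ 9.87.

α ≈ 13.08, β ≈ 9.87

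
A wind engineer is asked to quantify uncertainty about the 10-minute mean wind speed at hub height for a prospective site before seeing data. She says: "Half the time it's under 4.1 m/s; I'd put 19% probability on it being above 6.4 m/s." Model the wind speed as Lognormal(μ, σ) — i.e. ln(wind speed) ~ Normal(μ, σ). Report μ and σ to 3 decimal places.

If T ~ Lognormal(μ,σ) then ln T ~ Normal(μ,σ), so the p-quantile of ln T is μ + z_p·σ.
ln(4.1) = 1.411 and ln(6.4) = 1.856; z_{0.5} = 0, z_{0.81} = 0.8779.
σ = (1.856 − 1.411)/(0.8779 − (0)) = 0.507.
μ = 1.411 − (0)·0.507 = 1.411.

μ ≈ 1.411, σ ≈ 0.507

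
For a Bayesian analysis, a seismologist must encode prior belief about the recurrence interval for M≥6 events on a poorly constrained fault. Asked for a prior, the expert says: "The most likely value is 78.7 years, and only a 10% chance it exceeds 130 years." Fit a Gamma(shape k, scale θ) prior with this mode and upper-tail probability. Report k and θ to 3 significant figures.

k ≈ 8.49, θ ≈ 10.5

Gamma(k,θ) with k>1 has mode (k−1)θ, so θ = 78.7/(k−1).
Need P(X < 130) = 0.9 with θ tied to k this way. Start at k = 2, θ = 78.7: P(X<130) ≈ 0.492.
Too low — raise k to concentrate. Iterating converges to k ≈ 8.49.
Then θ = 78.7/(8.49−1) ≈ 10.5.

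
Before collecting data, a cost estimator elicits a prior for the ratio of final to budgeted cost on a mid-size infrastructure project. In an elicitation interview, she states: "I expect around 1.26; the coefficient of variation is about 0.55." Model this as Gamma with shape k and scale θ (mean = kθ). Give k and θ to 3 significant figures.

k ≈ 3.31, θ ≈ 0.381

For Gamma(k, scale θ): mean = kθ, variance = kθ², so CV = 1/√k.
CV = 0.55, hence k = 1/CV² = 3.31.
Then θ = mean/k = 1.26/3.31 = 0.381.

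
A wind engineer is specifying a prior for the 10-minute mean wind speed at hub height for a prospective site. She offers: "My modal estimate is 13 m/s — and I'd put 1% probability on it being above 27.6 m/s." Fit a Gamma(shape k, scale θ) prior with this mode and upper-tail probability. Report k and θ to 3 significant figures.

Gamma(k,θ) with k>1 has mode (k−1)θ, so θ = 13/(k−1).
Need P(X < 27.6) = 0.99 with θ tied to k this way. Start at k = 2, θ = 13: P(X<27.6) ≈ 0.626.
Too low — raise k to concentrate. Iterating converges to k ≈ 9.57.
Then θ = 13/(9.57−1) ≈ 1.52.

k ≈ 9.57, θ ≈ 1.52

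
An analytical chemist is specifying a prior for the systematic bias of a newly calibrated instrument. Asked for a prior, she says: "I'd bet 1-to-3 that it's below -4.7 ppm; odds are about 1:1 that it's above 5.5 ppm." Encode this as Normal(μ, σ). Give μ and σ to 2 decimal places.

μ = 5.50, σ = 15.12

The p-quantile of Normal(μ,σ) is μ + z_p·σ, with z_{0.25} = -0.6745 and z_{0.5} = 0.
Eliminate σ: μ = (z₂·x₁ − z₁·x₂)/(z₂ − z₁) = (0·-4.7 − (-0.6745)·5.5)/0.6745 = 5.50.
Then σ = (x₂ − x₁)/(z₂ − z₁) = (5.5 − -4.7)/0.6745 = 15.12.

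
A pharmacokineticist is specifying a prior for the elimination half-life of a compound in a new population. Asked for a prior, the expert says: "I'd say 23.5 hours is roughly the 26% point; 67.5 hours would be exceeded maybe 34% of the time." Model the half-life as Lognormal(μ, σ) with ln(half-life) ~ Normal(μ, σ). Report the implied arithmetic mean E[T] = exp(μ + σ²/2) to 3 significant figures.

E[T] ≈ 73.6 hours

If T ~ Lognormal(μ,σ) then ln T ~ Normal(μ,σ), so the p-quantile of ln T is μ + z_p·σ.
ln(23.5) = 3.157 and ln(67.5) = 4.212; z_{0.26} = -0.6433, z_{0.66} = 0.4125.
σ = (4.212 − 3.157)/(0.4125 − (-0.6433)) = 0.999.
μ = 3.157 − (-0.6433)·0.999 = 3.800.
E[T] = exp(μ + σ²/2) = exp(3.800 + 0.4994) = 73.6 hours.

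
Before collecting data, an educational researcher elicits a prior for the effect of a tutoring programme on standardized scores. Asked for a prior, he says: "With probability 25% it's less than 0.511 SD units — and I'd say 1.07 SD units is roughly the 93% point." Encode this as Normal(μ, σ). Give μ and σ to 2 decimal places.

The p-quantile of Normal(μ,σ) is μ + z_p·σ, with z_{0.25} = -0.6745 and z_{0.93} = 1.476.
Eliminate σ: μ = (z₂·x₁ − z₁·x₂)/(z₂ − z₁) = (1.476·0.511 − (-0.6745)·1.07)/2.15 = 0.69.
Then σ = (x₂ − x₁)/(z₂ − z₁) = (1.07 − 0.511)/2.15 = 0.26.

μ = 0.69, σ = 0.26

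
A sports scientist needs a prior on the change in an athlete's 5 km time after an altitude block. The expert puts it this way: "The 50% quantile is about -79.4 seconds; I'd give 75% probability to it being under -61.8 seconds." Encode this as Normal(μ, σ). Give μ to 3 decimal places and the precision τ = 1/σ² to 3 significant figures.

For Normal(μ,σ), the p-quantile is μ + z_p·σ. Here z_{0.5} = 0, z_{0.75} = 0.6745.
So -79.4 = μ + 0σ and -61.8 = μ + 0.6745σ.
Subtracting: σ = (-61.8 − -79.4)/(0.6745 − (0)) = 26.094.
Then μ = -79.4 − (0)·26.094 = -79.400.
Precision τ = 1/σ² = 1/26.09² = 0.00147.

μ = -79.400, τ = 0.00147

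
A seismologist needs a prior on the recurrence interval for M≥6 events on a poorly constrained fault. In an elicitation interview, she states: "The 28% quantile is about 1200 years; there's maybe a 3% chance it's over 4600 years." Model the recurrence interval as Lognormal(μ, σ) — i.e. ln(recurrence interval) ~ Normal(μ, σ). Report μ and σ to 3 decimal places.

If T ~ Lognormal(μ,σ) then ln T ~ Normal(μ,σ), so the p-quantile of ln T is μ + z_p·σ.
ln(1200) = 7.09 and ln(4600) = 8.434; z_{0.28} = -0.5828, z_{0.97} = 1.881.
σ = (8.434 − 7.09)/(1.881 − (-0.5828)) = 0.545.
μ = 7.09 − (-0.5828)·0.545 = 7.408.

μ ≈ 7.408, σ ≈ 0.545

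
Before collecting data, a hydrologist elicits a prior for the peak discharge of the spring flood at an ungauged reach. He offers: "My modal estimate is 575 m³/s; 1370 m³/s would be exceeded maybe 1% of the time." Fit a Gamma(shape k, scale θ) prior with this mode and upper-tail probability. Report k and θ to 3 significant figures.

Gamma(k,θ) with k>1 has mode (k−1)θ, so θ = 575/(k−1).
Need P(X < 1370) = 0.99 with θ tied to k this way. Start at k = 2, θ = 575: P(X<1370) ≈ 0.688.
Too low — raise k to concentrate. Iterating converges to k ≈ 7.29.
Then θ = 575/(7.29−1) ≈ 91.4.

k ≈ 7.29, θ ≈ 91.4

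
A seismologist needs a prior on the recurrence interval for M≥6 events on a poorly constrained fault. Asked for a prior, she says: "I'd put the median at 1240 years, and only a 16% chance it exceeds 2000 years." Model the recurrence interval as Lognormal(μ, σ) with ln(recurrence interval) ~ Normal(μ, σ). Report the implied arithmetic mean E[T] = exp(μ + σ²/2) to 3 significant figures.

If T ~ Lognormal(μ,σ) then ln T ~ Normal(μ,σ), so the p-quantile of ln T is μ + z_p·σ.
ln(1240) = 7.123 and ln(2000) = 7.601; z_{0.5} = 0, z_{0.84} = 0.9945.
σ = (7.601 − 7.123)/(0.9945 − (0)) = 0.481.
μ = 7.123 − (0)·0.481 = 7.123.
E[T] = exp(μ + σ²/2) = exp(7.123 + 0.1155) = 1390 years.

E[T] ≈ 1390 years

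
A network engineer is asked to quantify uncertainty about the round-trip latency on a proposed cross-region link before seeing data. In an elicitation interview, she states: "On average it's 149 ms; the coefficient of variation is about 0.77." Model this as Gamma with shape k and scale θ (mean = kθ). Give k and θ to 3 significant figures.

k ≈ 1.69, θ ≈ 88.3

For Gamma(k, scale θ): mean = kθ, variance = kθ², so CV = 1/√k.
CV = 0.77, hence k = 1/CV² = 1.69.
Then θ = mean/k = 149/1.69 = 88.3.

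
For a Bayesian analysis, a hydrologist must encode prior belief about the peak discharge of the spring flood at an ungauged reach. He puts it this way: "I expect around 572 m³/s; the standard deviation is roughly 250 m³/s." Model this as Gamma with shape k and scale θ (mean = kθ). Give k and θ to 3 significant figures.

For Gamma(k, scale θ): mean = kθ, variance = kθ², so CV = 1/√k.
CV = SD/mean = 250/572 = 0.4371, hence k = 1/CV² = 5.23.
Then θ = mean/k = 572/5.23 = 109.

k ≈ 5.23, θ ≈ 109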